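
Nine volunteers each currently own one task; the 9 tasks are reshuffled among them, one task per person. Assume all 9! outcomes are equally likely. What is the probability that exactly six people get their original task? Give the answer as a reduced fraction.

1/2160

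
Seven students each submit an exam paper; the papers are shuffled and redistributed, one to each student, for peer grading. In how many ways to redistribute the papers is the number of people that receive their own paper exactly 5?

Choose which 5 of the 7 are fixed: C(7,5) = 21.
The remaining 2 must be deranged: !2 = 1.
Total: 21 × 1 = 21.

21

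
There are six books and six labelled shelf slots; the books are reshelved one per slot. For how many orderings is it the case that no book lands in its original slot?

265

By inclusion-exclusion, !6 = Σ (-1)^k · 6!/k! for k=0..6
= 6! - 6!/1! + 6!/2! - 6!/3! + 6!/4! - 6!/5! + 6!/6!
= 720 - 720 + 360 - 120 + 30 - 6 + 1
= 265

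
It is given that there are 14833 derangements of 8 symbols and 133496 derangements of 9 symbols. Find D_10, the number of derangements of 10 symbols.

D_10 = (10-1)·(D_9 + D_8) = 9·(133496 + 14833) = 9·148329 = 1334961.

1334961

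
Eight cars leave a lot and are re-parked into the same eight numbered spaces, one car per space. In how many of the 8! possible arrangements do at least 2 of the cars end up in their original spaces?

Sum C(8,i)·!(8-i) for i = 2..8:
  i=2: C(8,2)·!6 = 28·265 = 7420
  i=3: C(8,3)·!5 = 56·44 = 2464
  i=4: C(8,4)·!4 = 70·9 = 630
  i=5: C(8,5)·!3 = 56·2 = 112
  i=6: C(8,6)·!2 = 28·1 = 28
  i=7: C(8,7)·!1 = 8·0 = 0
  i=8: C(8,8)·!0 = 1·1 = 1
Total = 10655.

10655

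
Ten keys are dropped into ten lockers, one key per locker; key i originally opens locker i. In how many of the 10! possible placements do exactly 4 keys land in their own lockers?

55650

Pick the 4 fixed positions: C(10,4) = 210 ways.
The other 6 form a derangement: !6 = 265.
Total: 210 × 265 = 55650.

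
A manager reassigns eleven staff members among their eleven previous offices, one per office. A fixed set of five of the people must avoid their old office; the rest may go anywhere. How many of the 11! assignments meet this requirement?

25022880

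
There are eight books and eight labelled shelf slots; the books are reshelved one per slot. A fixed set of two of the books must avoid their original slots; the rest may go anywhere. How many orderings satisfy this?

30960

Let A_j be the event that the j-th constrained one is fixed. By inclusion-exclusion over the 2 events:
Σ_{j=0}^{2} (-1)^j C(2,j)(8-j)!
= C(2,0)·8! - C(2,1)·7! + C(2,2)·6!
= 40320 - 10080 + 720
= 30960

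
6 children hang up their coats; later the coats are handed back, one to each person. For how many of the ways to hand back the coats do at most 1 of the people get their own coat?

529

Sum C(6,i)·!(6-i) for i = 0..1:
  i=0: C(6,0)·!6 = 1·265 = 265
  i=1: C(6,1)·!5 = 6·44 = 264
Total = 529.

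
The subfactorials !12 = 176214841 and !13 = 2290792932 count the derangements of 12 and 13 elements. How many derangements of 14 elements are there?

32071101049

!14 = (14-1)·(!13 + !12) = 13·(2290792932 + 176214841) = 13·2467007773 = 32071101049.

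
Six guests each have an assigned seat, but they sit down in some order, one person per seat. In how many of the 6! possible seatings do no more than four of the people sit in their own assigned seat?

719

# with exactly i fixed is C(6,i)·!(6-i); sum over i=0..4:
  i=0: C(6,0)·!6 = 1·265 = 265
  i=1: C(6,1)·!5 = 6·44 = 264
  i=2: C(6,2)·!4 = 15·9 = 135
  i=3: C(6,3)·!3 = 20·2 = 40
  i=4: C(6,4)·!2 = 15·1 = 15
Total = 719.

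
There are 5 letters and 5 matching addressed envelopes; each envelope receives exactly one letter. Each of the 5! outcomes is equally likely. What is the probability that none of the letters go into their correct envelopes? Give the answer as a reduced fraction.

Favorable outcomes: !5 = 44.
Total outcomes: 5! = 120.
Probability = 44/120 = 11/30.

11/30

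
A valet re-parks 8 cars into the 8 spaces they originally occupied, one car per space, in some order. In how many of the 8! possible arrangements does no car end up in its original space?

14833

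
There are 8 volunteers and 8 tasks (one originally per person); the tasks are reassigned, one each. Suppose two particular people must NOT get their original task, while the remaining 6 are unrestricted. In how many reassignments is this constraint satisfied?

Let A_j be the event that the j-th constrained one is fixed. By inclusion-exclusion over the 2 events:
Σ_{j=0}^{2} (-1)^j C(2,j)(8-j)!
= C(2,0)·8! - C(2,1)·7! + C(2,2)·6!
= 40320 - 10080 + 720
= 30960

30960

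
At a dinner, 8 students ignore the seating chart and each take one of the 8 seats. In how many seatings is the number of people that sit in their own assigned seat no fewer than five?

Sum C(8,i)·!(8-i) for i = 5..8:
  i=5: C(8,5)·!3 = 56·2 = 112
  i=6: C(8,6)·!2 = 28·1 = 28
  i=7: C(8,7)·!1 = 8·0 = 0
  i=8: C(8,8)·!0 = 1·1 = 1
Total = 141.

141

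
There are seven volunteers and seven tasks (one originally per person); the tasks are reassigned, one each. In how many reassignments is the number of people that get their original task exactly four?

70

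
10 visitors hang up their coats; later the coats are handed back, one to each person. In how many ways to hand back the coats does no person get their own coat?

!10 = 10! · Σ_{k=0}^{10} (-1)^k/k!
= 10! - 10!/1! + 10!/2! - 10!/3! + 10!/4! - 10!/5! + 10!/6! - 10!/7! + 10!/8! - 10!/9! + 10!/10!
= 3628800 - 3628800 + 1814400 - 604800 + 151200 - 30240 + 5040 - 720 + 90 - 10 + 1
= 1334961

1334961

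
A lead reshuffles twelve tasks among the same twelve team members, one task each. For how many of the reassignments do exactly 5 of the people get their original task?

1468368

Choose which 5 of the 12 are fixed: C(12,5) = 792.
The other 7 form a derangement: !7 = 1854.
Total: 792 × 1854 = 1468368.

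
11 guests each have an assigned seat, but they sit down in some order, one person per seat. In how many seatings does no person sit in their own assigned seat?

Recurrence: !11 = 11·!10 + (-1)^11.
!11 = 11·1334961 - 1 = 14684570

14684570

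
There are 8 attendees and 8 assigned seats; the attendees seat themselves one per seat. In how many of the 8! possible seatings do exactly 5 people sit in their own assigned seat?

112

Pick the 5 fixed positions: C(8,5) = 56 ways.
The other 3 form a derangement: !3 = 2.
Total: 56 × 2 = 112.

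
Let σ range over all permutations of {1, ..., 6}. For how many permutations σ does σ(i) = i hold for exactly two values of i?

Pick the 2 fixed positions: C(6,2) = 15 ways.
The other 4 form a derangement: !4 = 9.
Total: 15 × 9 = 135.

135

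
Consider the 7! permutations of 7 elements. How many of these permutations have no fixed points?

By inclusion-exclusion, !7 = Σ (-1)^k · 7!/k! for k=0..7
= 7! - 7!/1! + 7!/2! - 7!/3! + 7!/4! - 7!/5! + 7!/6! - 7!/7!
= 5040 - 5040 + 2520 - 840 + 210 - 42 + 7 - 1
= 1854

1854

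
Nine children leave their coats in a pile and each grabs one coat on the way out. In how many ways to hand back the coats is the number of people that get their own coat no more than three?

Sum C(9,i)·!(9-i) for i = 0..3:
  i=0: C(9,0)·!9 = 1·133496 = 133496
  i=1: C(9,1)·!8 = 9·14833 = 133497
  i=2: C(9,2)·!7 = 36·1854 = 66744
  i=3: C(9,3)·!6 = 84·265 = 22260
Total = 355997.

355997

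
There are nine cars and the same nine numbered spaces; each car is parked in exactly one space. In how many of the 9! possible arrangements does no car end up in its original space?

133496

The number of derangements of 9 is !9 = Σ_{k=0}^{9} (-1)^k·9!/k!
= 9! - 9!/1! + 9!/2! - 9!/3! + 9!/4! - 9!/5! + 9!/6! - 9!/7! + 9!/8! - 9!/9!
= 362880 - 362880 + 181440 - 60480 + 15120 - 3024 + 504 - 72 + 9 - 1
= 133496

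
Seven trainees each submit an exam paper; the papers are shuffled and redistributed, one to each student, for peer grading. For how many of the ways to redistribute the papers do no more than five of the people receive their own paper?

Sum C(7,i)·!(7-i) for i = 0..5:
  i=0: C(7,0)·!7 = 1·1854 = 1854
  i=1: C(7,1)·!6 = 7·265 = 1855
  i=2: C(7,2)·!5 = 21·44 = 924
  i=3: C(7,3)·!4 = 35·9 = 315
  i=4: C(7,4)·!3 = 35·2 = 70
  i=5: C(7,5)·!2 = 21·1 = 21
Total = 5039.

5039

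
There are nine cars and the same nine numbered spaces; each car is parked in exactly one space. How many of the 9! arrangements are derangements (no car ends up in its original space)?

!9 = 9! · Σ_{k=0}^{9} (-1)^k/k!
= 9! - 9!/1! + 9!/2! - 9!/3! + 9!/4! - 9!/5! + 9!/6! - 9!/7! + 9!/8! - 9!/9!
= 362880 - 362880 + 181440 - 60480 + 15120 - 3024 + 504 - 72 + 9 - 1
= 133496

133496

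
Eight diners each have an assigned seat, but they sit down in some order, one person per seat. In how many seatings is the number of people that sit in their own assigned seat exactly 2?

7420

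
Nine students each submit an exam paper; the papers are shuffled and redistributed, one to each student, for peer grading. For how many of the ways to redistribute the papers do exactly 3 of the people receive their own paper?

22260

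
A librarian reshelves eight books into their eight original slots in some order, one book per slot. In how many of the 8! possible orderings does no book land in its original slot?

14833

By inclusion-exclusion, !8 = Σ (-1)^k · 8!/k! for k=0..8
= 8! - 8!/1! + 8!/2! - 8!/3! + 8!/4! - 8!/5! + 8!/6! - 8!/7! + 8!/8!
= 40320 - 40320 + 20160 - 6720 + 1680 - 336 + 56 - 8 + 1
= 14833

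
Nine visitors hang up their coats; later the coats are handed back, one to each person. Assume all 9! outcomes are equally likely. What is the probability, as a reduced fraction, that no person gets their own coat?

Favorable outcomes: !9 = 133496.
Total outcomes: 9! = 362880.
Probability = 133496/362880 = 16687/45360.

16687/45360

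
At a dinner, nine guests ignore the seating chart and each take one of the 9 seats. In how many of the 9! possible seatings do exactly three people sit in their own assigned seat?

Choose which 3 of the 9 are fixed: C(9,3) = 84.
The other 6 form a derangement: !6 = 265.
Total: 84 × 265 = 22260.

22260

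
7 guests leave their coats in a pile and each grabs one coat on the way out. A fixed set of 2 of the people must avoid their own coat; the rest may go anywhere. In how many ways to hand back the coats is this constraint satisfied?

Let A_j be the event that the j-th constrained one is fixed. By inclusion-exclusion over the 2 events:
Σ_{j=0}^{2} (-1)^j C(2,j)(7-j)!
= C(2,0)·7! - C(2,1)·6! + C(2,2)·5!
= 5040 - 1440 + 120
= 3720

3720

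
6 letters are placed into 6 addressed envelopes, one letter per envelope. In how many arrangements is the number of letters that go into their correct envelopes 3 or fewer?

704

# with exactly i fixed is C(6,i)·!(6-i); sum over i=0..3:
  i=0: C(6,0)·!6 = 1·265 = 265
  i=1: C(6,1)·!5 = 6·44 = 264
  i=2: C(6,2)·!4 = 15·9 = 135
  i=3: C(6,3)·!3 = 20·2 = 40
Total = 704.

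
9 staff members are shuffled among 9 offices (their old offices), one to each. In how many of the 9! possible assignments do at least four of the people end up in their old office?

Sum C(9,i)·!(9-i) for i = 4..9:
  i=4: C(9,4)·!5 = 126·44 = 5544
  i=5: C(9,5)·!4 = 126·9 = 1134
  i=6: C(9,6)·!3 = 84·2 = 168
  i=7: C(9,7)·!2 = 36·1 = 36
  i=8: C(9,8)·!1 = 9·0 = 0
  i=9: C(9,9)·!0 = 1·1 = 1
Total = 6883.

6883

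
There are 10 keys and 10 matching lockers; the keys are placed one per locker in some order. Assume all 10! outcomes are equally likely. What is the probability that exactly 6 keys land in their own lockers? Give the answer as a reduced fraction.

1/1920

Favorable outcomes: C(10,6)·!4 = 210·9 = 1890.
Total outcomes: 10! = 3628800.
Probability = 1890/3628800 = 1/1920.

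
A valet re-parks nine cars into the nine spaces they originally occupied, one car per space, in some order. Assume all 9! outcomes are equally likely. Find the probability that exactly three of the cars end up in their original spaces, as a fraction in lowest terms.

Favorable outcomes: C(9,3)·!6 = 84·265 = 22260.
Total outcomes: 9! = 362880.
Probability = 22260/362880 = 53/864.

53/864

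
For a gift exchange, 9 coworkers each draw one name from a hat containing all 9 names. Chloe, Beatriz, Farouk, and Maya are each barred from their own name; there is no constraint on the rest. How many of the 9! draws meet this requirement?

229080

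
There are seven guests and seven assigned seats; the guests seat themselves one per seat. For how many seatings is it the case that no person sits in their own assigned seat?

1854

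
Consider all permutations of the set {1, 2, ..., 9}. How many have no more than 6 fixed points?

# with exactly i fixed is C(9,i)·!(9-i); sum over i=0..6:
  i=0: C(9,0)·!9 = 1·133496 = 133496
  i=1: C(9,1)·!8 = 9·14833 = 133497
  i=2: C(9,2)·!7 = 36·1854 = 66744
  i=3: C(9,3)·!6 = 84·265 = 22260
  i=4: C(9,4)·!5 = 126·44 = 5544
  i=5: C(9,5)·!4 = 126·9 = 1134
  i=6: C(9,6)·!3 = 84·2 = 168
Total = 362843.

362843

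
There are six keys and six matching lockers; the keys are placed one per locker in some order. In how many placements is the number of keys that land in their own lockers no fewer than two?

191

# with exactly i fixed is C(6,i)·!(6-i); sum over i=2..6:
  i=2: C(6,2)·!4 = 15·9 = 135
  i=3: C(6,3)·!3 = 20·2 = 40
  i=4: C(6,4)·!2 = 15·1 = 15
  i=5: C(6,5)·!1 = 6·0 = 0
  i=6: C(6,6)·!0 = 1·1 = 1
Total = 191.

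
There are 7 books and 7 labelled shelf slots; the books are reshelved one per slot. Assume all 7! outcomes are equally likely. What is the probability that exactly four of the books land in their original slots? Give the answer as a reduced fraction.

Favorable outcomes: C(7,4)·!3 = 35·2 = 70.
Total outcomes: 7! = 5040.
Probability = 70/5040 = 1/72.

1/72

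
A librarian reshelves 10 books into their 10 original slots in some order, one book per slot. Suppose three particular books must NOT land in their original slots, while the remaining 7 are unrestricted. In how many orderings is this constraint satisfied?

2656080

Let A_j be the event that the j-th constrained one is fixed. By inclusion-exclusion over the 3 events:
Σ_{j=0}^{3} (-1)^j C(3,j)(10-j)!
= C(3,0)·10! - C(3,1)·9! + C(3,2)·8! - C(3,3)·7!
= 3628800 - 1088640 + 120960 - 5040
= 2656080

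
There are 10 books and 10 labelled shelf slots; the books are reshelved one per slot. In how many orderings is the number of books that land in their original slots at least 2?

# with exactly i fixed is C(10,i)·!(10-i); sum over i=2..10:
  i=2: C(10,2)·!8 = 45·14833 = 667485
  i=3: C(10,3)·!7 = 120·1854 = 222480
  i=4: C(10,4)·!6 = 210·265 = 55650
  i=5: C(10,5)·!5 = 252·44 = 11088
  i=6: C(10,6)·!4 = 210·9 = 1890
  i=7: C(10,7)·!3 = 120·2 = 240
  i=8: C(10,8)·!2 = 45·1 = 45
  i=9: C(10,9)·!1 = 10·0 = 0
  i=10: C(10,10)·!0 = 1·1 = 1
Total = 958879.

958879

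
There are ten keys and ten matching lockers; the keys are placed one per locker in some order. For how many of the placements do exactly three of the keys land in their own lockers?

222480

Choose which 3 of the 10 are fixed: C(10,3) = 120.
The remaining 7 must be deranged: !7 = 1854.
Total: 120 × 1854 = 222480.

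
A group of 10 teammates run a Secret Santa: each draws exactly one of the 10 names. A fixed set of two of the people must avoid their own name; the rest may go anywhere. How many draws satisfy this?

2943360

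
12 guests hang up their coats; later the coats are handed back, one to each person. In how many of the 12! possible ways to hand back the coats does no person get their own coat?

!12 = 12! · Σ_{k=0}^{12} (-1)^k/k!
= 12! - 12!/1! + 12!/2! - 12!/3! + 12!/4! - 12!/5! + 12!/6! - 12!/7! + 12!/8! - 12!/9! + 12!/10! - 12!/11! + 12!/12!
= 479001600 - 479001600 + 239500800 - 79833600 + 19958400 - 3991680 + 665280 - 95040 + 11880 - 1320 + 132 - 12 + 1
= 176214841

176214841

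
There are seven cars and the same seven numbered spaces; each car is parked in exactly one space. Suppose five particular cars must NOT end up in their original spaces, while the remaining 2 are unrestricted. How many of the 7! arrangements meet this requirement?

Inclusion-exclusion on the 5 forbidden self-matches:
Σ_{j=0}^{5} (-1)^j C(5,j)(7-j)!
= C(5,0)·7! - C(5,1)·6! + C(5,2)·5! - C(5,3)·4! + C(5,4)·3! - C(5,5)·2!
= 5040 - 3600 + 1200 - 240 + 30 - 2
= 2428

2428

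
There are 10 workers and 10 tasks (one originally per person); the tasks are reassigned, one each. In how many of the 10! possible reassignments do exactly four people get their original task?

Choose which 4 of the 10 are fixed: C(10,4) = 210.
The other 6 form a derangement: !6 = 265.
Total: 210 × 265 = 55650.

55650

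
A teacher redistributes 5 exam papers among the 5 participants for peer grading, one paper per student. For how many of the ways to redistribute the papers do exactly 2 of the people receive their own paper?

20

Pick the 2 fixed positions: C(5,2) = 10 ways.
The other 3 form a derangement: !3 = 2.
Total: 10 × 2 = 20.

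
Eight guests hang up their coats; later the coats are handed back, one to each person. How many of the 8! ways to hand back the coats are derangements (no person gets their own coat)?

Use !n = (n-1)(!(n-1) + !(n-2)).
!8 = 7·(1854 + 265) = 7·2119 = 14833

14833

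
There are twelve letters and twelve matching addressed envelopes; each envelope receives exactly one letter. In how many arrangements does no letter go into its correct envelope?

!12 = 12! · Σ_{k=0}^{12} (-1)^k/k!
= 12! - 12!/1! + 12!/2! - 12!/3! + 12!/4! - 12!/5! + 12!/6! - 12!/7! + 12!/8! - 12!/9! + 12!/10! - 12!/11! + 12!/12!
= 479001600 - 479001600 + 239500800 - 79833600 + 19958400 - 3991680 + 665280 - 95040 + 11880 - 1320 + 132 - 12 + 1
= 176214841

176214841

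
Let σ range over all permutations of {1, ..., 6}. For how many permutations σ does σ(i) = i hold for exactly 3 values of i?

Pick the 3 fixed positions: C(6,3) = 20 ways.
The remaining 3 must be deranged: !3 = 2.
Total: 20 × 2 = 40.

40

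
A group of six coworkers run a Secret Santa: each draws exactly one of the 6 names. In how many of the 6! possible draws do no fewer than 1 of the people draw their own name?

455

# with exactly i fixed is C(6,i)·!(6-i); sum over i=1..6:
  i=1: C(6,1)·!5 = 6·44 = 264
  i=2: C(6,2)·!4 = 15·9 = 135
  i=3: C(6,3)·!3 = 20·2 = 40
  i=4: C(6,4)·!2 = 15·1 = 15
  i=5: C(6,5)·!1 = 6·0 = 0
  i=6: C(6,6)·!0 = 1·1 = 1
Total = 455.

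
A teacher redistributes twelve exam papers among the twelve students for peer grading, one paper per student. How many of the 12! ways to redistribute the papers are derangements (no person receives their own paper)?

176214841

Use !n = n·!(n-1) + (-1)^n.
!12 = 12·14684570 + 1 = 176214841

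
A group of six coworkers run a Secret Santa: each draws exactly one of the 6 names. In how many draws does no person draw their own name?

265

!6 is the nearest integer to 6!/e.
6! = 720, and 720/e ≈ 264.87, so !6 = 265.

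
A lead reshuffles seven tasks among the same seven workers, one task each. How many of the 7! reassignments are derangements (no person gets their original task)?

1854

By inclusion-exclusion, !7 = Σ (-1)^k · 7!/k! for k=0..7
= 7! - 7!/1! + 7!/2! - 7!/3! + 7!/4! - 7!/5! + 7!/6! - 7!/7!
= 5040 - 5040 + 2520 - 840 + 210 - 42 + 7 - 1
= 1854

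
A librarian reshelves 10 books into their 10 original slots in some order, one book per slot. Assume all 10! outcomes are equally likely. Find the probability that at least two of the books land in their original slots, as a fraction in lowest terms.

958879/3628800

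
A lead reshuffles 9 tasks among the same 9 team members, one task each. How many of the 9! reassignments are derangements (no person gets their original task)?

133496

By inclusion-exclusion, !9 = Σ (-1)^k · 9!/k! for k=0..9
= 9! - 9!/1! + 9!/2! - 9!/3! + 9!/4! - 9!/5! + 9!/6! - 9!/7! + 9!/8! - 9!/9!
= 362880 - 362880 + 181440 - 60480 + 15120 - 3024 + 504 - 72 + 9 - 1
= 133496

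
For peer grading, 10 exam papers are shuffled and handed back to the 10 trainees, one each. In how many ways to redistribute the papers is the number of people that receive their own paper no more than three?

3559886

# with exactly i fixed is C(10,i)·!(10-i); sum over i=0..3:
  i=0: C(10,0)·!10 = 1·1334961 = 1334961
  i=1: C(10,1)·!9 = 10·133496 = 1334960
  i=2: C(10,2)·!8 = 45·14833 = 667485
  i=3: C(10,3)·!7 = 120·1854 = 222480
Total = 3559886.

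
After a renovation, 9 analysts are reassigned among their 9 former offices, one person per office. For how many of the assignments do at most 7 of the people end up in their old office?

Sum C(9,i)·!(9-i) for i = 0..7:
  i=0: C(9,0)·!9 = 1·133496 = 133496
  i=1: C(9,1)·!8 = 9·14833 = 133497
  i=2: C(9,2)·!7 = 36·1854 = 66744
  i=3: C(9,3)·!6 = 84·265 = 22260
  i=4: C(9,4)·!5 = 126·44 = 5544
  i=5: C(9,5)·!4 = 126·9 = 1134
  i=6: C(9,6)·!3 = 84·2 = 168
  i=7: C(9,7)·!2 = 36·1 = 36
Total = 362879.

362879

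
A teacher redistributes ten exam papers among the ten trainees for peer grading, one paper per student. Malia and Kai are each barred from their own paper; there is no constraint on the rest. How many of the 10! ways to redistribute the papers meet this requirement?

2943360

Inclusion-exclusion on the 2 forbidden self-matches:
Σ_{j=0}^{2} (-1)^j C(2,j)(10-j)!
= C(2,0)·10! - C(2,1)·9! + C(2,2)·8!
= 3628800 - 725760 + 40320
= 2943360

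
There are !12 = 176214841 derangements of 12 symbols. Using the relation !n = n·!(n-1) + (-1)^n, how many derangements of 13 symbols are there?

2290792932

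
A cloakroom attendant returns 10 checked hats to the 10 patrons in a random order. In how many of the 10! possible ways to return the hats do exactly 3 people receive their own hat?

222480

Choose which 3 of the 10 are fixed: C(10,3) = 120.
The other 7 form a derangement: !7 = 1854.
Total: 120 × 1854 = 222480.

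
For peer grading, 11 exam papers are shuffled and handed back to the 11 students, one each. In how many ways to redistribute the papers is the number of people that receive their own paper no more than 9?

# with exactly i fixed is C(11,i)·!(11-i); sum over i=0..9:
  i=0: C(11,0)·!11 = 1·14684570 = 14684570
  i=1: C(11,1)·!10 = 11·1334961 = 14684571
  i=2: C(11,2)·!9 = 55·133496 = 7342280
  i=3: C(11,3)·!8 = 165·14833 = 2447445
  i=4: C(11,4)·!7 = 330·1854 = 611820
  i=5: C(11,5)·!6 = 462·265 = 122430
  i=6: C(11,6)·!5 = 462·44 = 20328
  i=7: C(11,7)·!4 = 330·9 = 2970
  i=8: C(11,8)·!3 = 165·2 = 330
  i=9: C(11,9)·!2 = 55·1 = 55
Total = 39916799.

39916799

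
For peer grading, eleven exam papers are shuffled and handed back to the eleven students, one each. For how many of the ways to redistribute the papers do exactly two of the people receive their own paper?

7342280

Pick the 2 fixed positions: C(11,2) = 55 ways.
The remaining 9 must be deranged: !9 = 133496.
Total: 55 × 133496 = 7342280.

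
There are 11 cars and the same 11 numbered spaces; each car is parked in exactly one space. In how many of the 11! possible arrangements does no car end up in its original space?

14684570

!11 = 11! · Σ_{k=0}^{11} (-1)^k/k!
= 11! - 11!/1! + 11!/2! - 11!/3! + 11!/4! - 11!/5! + 11!/6! - 11!/7! + 11!/8! - 11!/9! + 11!/10! - 11!/11!
= 39916800 - 39916800 + 19958400 - 6652800 + 1663200 - 332640 + 55440 - 7920 + 990 - 110 + 11 - 1
= 14684570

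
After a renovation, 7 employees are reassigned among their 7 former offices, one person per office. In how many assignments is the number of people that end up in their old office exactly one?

Pick the single fixed position: C(7,1) = 7 ways.
The other 6 form a derangement: !6 = 265.
Total: 7 × 265 = 1855.

1855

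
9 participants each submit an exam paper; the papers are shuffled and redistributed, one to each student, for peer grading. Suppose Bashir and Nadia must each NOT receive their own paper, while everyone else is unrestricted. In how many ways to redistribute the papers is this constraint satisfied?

Let A_j be the event that the j-th constrained one is fixed. By inclusion-exclusion over the 2 events:
Σ_{j=0}^{2} (-1)^j C(2,j)(9-j)!
= C(2,0)·9! - C(2,1)·8! + C(2,2)·7!
= 362880 - 80640 + 5040
= 287280

287280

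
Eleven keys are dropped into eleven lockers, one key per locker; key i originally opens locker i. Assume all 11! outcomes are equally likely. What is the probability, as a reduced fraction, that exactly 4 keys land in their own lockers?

Favorable outcomes: C(11,4)·!7 = 330·1854 = 611820.
Total outcomes: 11! = 39916800.
Probability = 611820/39916800 = 103/6720.

103/6720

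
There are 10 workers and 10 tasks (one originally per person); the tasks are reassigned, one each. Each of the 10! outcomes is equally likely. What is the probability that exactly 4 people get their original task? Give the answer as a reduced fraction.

Favorable outcomes: C(10,4)·!6 = 210·265 = 55650.
Total outcomes: 10! = 3628800.
Probability = 55650/3628800 = 53/3456.

53/3456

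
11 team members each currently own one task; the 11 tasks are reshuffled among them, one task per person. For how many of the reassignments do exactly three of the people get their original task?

Choose which 3 of the 11 are fixed: C(11,3) = 165.
The other 8 form a derangement: !8 = 14833.
Total: 165 × 14833 = 2447445.

2447445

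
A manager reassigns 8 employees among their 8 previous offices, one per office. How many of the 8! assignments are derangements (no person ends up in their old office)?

14833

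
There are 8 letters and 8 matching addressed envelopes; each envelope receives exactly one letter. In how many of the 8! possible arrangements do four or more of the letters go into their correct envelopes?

# with exactly i fixed is C(8,i)·!(8-i); sum over i=4..8:
  i=4: C(8,4)·!4 = 70·9 = 630
  i=5: C(8,5)·!3 = 56·2 = 112
  i=6: C(8,6)·!2 = 28·1 = 28
  i=7: C(8,7)·!1 = 8·0 = 0
  i=8: C(8,8)·!0 = 1·1 = 1
Total = 771.

771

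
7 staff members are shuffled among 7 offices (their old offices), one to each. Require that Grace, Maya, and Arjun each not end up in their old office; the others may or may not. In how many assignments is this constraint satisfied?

Let A_j be the event that the j-th constrained one is fixed. By inclusion-exclusion over the 3 events:
Σ_{j=0}^{3} (-1)^j C(3,j)(7-j)!
= C(3,0)·7! - C(3,1)·6! + C(3,2)·5! - C(3,3)·4!
= 5040 - 2160 + 360 - 24
= 3216

3216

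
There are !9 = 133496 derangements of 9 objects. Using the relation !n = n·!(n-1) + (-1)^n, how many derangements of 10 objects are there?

!10 = 10·133496 + 1 = 1334961.

1334961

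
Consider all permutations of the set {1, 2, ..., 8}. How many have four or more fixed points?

Sum C(8,i)·!(8-i) for i = 4..8:
  i=4: C(8,4)·!4 = 70·9 = 630
  i=5: C(8,5)·!3 = 56·2 = 112
  i=6: C(8,6)·!2 = 28·1 = 28
  i=7: C(8,7)·!1 = 8·0 = 0
  i=8: C(8,8)·!0 = 1·1 = 1
Total = 771.

771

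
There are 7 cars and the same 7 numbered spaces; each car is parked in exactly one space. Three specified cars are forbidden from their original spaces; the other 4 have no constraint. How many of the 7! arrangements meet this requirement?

3216

Let A_j be the event that the j-th constrained one is fixed. By inclusion-exclusion over the 3 events:
Σ_{j=0}^{3} (-1)^j C(3,j)(7-j)!
= C(3,0)·7! - C(3,1)·6! + C(3,2)·5! - C(3,3)·4!
= 5040 - 2160 + 360 - 24
= 3216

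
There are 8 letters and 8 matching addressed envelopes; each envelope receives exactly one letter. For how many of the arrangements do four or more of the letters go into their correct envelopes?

771

# with exactly i fixed is C(8,i)·!(8-i); sum over i=4..8:
  i=4: C(8,4)·!4 = 70·9 = 630
  i=5: C(8,5)·!3 = 56·2 = 112
  i=6: C(8,6)·!2 = 28·1 = 28
  i=7: C(8,7)·!1 = 8·0 = 0
  i=8: C(8,8)·!0 = 1·1 = 1
Total = 771.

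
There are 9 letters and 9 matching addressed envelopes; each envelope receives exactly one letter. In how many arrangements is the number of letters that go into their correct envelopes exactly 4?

Choose which 4 of the 9 are fixed: C(9,4) = 126.
The remaining 5 must be deranged: !5 = 44.
Total: 126 × 44 = 5544.

5544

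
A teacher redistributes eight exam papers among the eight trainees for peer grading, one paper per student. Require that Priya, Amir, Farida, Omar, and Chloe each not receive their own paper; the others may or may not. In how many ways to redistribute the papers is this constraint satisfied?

21234

Inclusion-exclusion on the 5 forbidden self-matches:
Σ_{j=0}^{5} (-1)^j C(5,j)(8-j)!
= C(5,0)·8! - C(5,1)·7! + C(5,2)·6! - C(5,3)·5! + C(5,4)·4! - C(5,5)·3!
= 40320 - 25200 + 7200 - 1200 + 120 - 6
= 21234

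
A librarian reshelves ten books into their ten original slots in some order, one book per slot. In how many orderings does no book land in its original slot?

Use !n = n·!(n-1) + (-1)^n.
!10 = 10·133496 + 1 = 1334961

1334961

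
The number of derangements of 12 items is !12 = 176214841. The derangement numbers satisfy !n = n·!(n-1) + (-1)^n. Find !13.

2290792932

!13 = 13·176214841 - 1 = 2290792932.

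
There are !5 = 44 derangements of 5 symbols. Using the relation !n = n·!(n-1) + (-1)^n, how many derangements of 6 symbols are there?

265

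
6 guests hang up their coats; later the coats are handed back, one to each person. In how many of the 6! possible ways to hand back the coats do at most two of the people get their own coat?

664

Sum C(6,i)·!(6-i) for i = 0..2:
  i=0: C(6,0)·!6 = 1·265 = 265
  i=1: C(6,1)·!5 = 6·44 = 264
  i=2: C(6,2)·!4 = 15·9 = 135
Total = 664.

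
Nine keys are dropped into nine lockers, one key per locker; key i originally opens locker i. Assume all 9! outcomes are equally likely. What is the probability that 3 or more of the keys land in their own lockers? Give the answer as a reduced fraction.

29143/362880

Favorable outcomes: Σ_{i≥3} C(9,i)·!(9-i) = 84·265 + 126·44 + 126·9 + 84·2 + 36·1 + 9·0 + 1·1 = 29143.
Total outcomes: 9! = 362880.
Probability = 29143/362880 = 29143/362880.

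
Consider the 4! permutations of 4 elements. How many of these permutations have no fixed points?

9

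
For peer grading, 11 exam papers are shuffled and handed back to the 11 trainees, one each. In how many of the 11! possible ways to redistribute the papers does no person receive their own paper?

By inclusion-exclusion, !11 = Σ (-1)^k · 11!/k! for k=0..11
= 11! - 11!/1! + 11!/2! - 11!/3! + 11!/4! - 11!/5! + 11!/6! - 11!/7! + 11!/8! - 11!/9! + 11!/10! - 11!/11!
= 39916800 - 39916800 + 19958400 - 6652800 + 1663200 - 332640 + 55440 - 7920 + 990 - 110 + 11 - 1
= 14684570

14684570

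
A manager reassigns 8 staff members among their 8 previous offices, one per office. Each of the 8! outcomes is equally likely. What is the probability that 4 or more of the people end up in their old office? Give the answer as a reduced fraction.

Favorable outcomes: Σ_{i≥4} C(8,i)·!(8-i) = 70·9 + 56·2 + 28·1 + 8·0 + 1·1 = 771.
Total outcomes: 8! = 40320.
Probability = 771/40320 = 257/13440.

257/13440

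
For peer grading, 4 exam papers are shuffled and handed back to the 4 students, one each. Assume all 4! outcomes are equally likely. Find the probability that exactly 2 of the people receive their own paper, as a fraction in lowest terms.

1/4

Favorable outcomes: C(4,2)·!2 = 6·1 = 6.
Total outcomes: 4! = 24.
Probability = 6/24 = 1/4.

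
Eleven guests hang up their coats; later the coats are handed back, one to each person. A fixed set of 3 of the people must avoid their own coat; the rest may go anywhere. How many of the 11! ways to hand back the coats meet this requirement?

30078720

Let A_j be the event that the j-th constrained one is fixed. By inclusion-exclusion over the 3 events:
Σ_{j=0}^{3} (-1)^j C(3,j)(11-j)!
= C(3,0)·11! - C(3,1)·10! + C(3,2)·9! - C(3,3)·8!
= 39916800 - 10886400 + 1088640 - 40320
= 30078720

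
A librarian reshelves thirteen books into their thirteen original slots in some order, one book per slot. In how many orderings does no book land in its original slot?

2290792932

!13 is the nearest integer to 13!/e.
13! = 6227020800, and 6227020800/e ≈ 2290792932.07, so !13 = 2290792932.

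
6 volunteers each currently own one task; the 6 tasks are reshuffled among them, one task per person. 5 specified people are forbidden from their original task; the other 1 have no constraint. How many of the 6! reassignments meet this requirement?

Let A_j be the event that the j-th constrained one is fixed. By inclusion-exclusion over the 5 events:
Σ_{j=0}^{5} (-1)^j C(5,j)(6-j)!
= C(5,0)·6! - C(5,1)·5! + C(5,2)·4! - C(5,3)·3! + C(5,4)·2! - C(5,5)·1!
= 720 - 600 + 240 - 60 + 10 - 1
= 309

309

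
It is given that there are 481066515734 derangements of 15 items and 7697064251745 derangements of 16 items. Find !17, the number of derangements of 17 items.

!17 = (17-1)·(!16 + !15) = 16·(7697064251745 + 481066515734) = 16·8178130767479 = 130850092279664.

130850092279664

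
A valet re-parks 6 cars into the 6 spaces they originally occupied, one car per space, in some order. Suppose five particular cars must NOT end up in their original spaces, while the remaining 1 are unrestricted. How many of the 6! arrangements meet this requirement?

Let A_j be the event that the j-th constrained one is fixed. By inclusion-exclusion over the 5 events:
Σ_{j=0}^{5} (-1)^j C(5,j)(6-j)!
= C(5,0)·6! - C(5,1)·5! + C(5,2)·4! - C(5,3)·3! + C(5,4)·2! - C(5,5)·1!
= 720 - 600 + 240 - 60 + 10 - 1
= 309

309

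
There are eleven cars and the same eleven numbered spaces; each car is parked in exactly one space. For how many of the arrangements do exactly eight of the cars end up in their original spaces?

330

Choose which 8 of the 11 are fixed: C(11,8) = 165.
The other 3 form a derangement: !3 = 2.
Total: 165 × 2 = 330.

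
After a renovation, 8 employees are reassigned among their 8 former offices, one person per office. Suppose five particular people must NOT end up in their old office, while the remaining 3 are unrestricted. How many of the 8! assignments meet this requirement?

21234

Let A_j be the event that the j-th constrained one is fixed. By inclusion-exclusion over the 5 events:
Σ_{j=0}^{5} (-1)^j C(5,j)(8-j)!
= C(5,0)·8! - C(5,1)·7! + C(5,2)·6! - C(5,3)·5! + C(5,4)·4! - C(5,5)·3!
= 40320 - 25200 + 7200 - 1200 + 120 - 6
= 21234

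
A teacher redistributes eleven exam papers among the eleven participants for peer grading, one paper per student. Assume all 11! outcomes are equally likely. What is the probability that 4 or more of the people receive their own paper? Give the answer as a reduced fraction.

378967/19958400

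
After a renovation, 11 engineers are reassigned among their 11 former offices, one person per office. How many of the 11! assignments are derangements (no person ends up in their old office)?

By inclusion-exclusion, !11 = Σ (-1)^k · 11!/k! for k=0..11
= 11! - 11!/1! + 11!/2! - 11!/3! + 11!/4! - 11!/5! + 11!/6! - 11!/7! + 11!/8! - 11!/9! + 11!/10! - 11!/11!
= 39916800 - 39916800 + 19958400 - 6652800 + 1663200 - 332640 + 55440 - 7920 + 990 - 110 + 11 - 1
= 14684570

14684570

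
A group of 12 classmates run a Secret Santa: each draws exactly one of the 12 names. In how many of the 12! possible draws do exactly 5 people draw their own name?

Pick the 5 fixed positions: C(12,5) = 792 ways.
The other 7 form a derangement: !7 = 1854.
Total: 792 × 1854 = 1468368.

1468368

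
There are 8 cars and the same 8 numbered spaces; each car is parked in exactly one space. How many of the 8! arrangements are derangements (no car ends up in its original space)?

14833

!8 = 8! · Σ_{k=0}^{8} (-1)^k/k!
= 8! - 8!/1! + 8!/2! - 8!/3! + 8!/4! - 8!/5! + 8!/6! - 8!/7! + 8!/8!
= 40320 - 40320 + 20160 - 6720 + 1680 - 336 + 56 - 8 + 1
= 14833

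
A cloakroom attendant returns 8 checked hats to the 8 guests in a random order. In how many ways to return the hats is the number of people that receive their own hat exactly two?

7420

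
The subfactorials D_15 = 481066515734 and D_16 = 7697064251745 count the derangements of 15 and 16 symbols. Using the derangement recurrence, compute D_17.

130850092279664

D_17 = (17-1)·(D_16 + D_15) = 16·(7697064251745 + 481066515734) = 16·8178130767479 = 130850092279664.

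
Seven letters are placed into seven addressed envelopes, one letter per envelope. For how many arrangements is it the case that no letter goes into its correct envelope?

!7 is the nearest integer to 7!/e.
7! = 5040, and 5040/e ≈ 1854.11, so !7 = 1854.

1854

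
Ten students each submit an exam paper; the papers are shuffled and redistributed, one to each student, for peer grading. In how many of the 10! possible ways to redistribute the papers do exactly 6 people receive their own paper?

Pick the 6 fixed positions: C(10,6) = 210 ways.
The other 4 form a derangement: !4 = 9.
Total: 210 × 9 = 1890.

1890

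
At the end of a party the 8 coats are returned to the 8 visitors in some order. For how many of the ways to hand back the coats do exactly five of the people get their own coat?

Choose which 5 of the 8 are fixed: C(8,5) = 56.
The other 3 form a derangement: !3 = 2.
Total: 56 × 2 = 112.

112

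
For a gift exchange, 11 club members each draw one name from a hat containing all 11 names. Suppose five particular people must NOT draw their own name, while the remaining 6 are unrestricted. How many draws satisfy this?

Let A_j be the event that the j-th constrained one is fixed. By inclusion-exclusion over the 5 events:
Σ_{j=0}^{5} (-1)^j C(5,j)(11-j)!
= C(5,0)·11! - C(5,1)·10! + C(5,2)·9! - C(5,3)·8! + C(5,4)·7! - C(5,5)·6!
= 39916800 - 18144000 + 3628800 - 403200 + 25200 - 720
= 25022880

25022880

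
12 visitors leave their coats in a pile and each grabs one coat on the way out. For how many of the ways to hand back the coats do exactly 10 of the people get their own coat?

Pick the 10 fixed positions: C(12,10) = 66 ways.
The remaining 2 must be deranged: !2 = 1.
Total: 66 × 1 = 66.

66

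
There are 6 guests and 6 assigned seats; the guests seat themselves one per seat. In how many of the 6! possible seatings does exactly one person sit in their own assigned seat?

264

Choose which one of the 6 is fixed: C(6,1) = 6.
The remaining 5 must be deranged: !5 = 44.
Total: 6 × 44 = 264.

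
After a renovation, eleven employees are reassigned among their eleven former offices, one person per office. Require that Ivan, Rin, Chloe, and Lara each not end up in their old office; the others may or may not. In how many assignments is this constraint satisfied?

Let A_j be the event that the j-th constrained one is fixed. By inclusion-exclusion over the 4 events:
Σ_{j=0}^{4} (-1)^j C(4,j)(11-j)!
= C(4,0)·11! - C(4,1)·10! + C(4,2)·9! - C(4,3)·8! + C(4,4)·7!
= 39916800 - 14515200 + 2177280 - 161280 + 5040
= 27422640

27422640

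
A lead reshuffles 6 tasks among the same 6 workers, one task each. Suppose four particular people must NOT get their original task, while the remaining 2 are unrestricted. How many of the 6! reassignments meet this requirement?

Let A_j be the event that the j-th constrained one is fixed. By inclusion-exclusion over the 4 events:
Σ_{j=0}^{4} (-1)^j C(4,j)(6-j)!
= C(4,0)·6! - C(4,1)·5! + C(4,2)·4! - C(4,3)·3! + C(4,4)·2!
= 720 - 480 + 144 - 24 + 2
= 362

362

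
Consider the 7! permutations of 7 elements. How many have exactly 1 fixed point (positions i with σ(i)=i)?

1855

Pick the single fixed position: C(7,1) = 7 ways.
The remaining 6 must be deranged: !6 = 265.
Total: 7 × 265 = 1855.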